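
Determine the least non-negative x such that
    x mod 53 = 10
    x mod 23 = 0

Combine the congruences pairwise.
From x ≡ 10 (mod 53) write x = 10 + 53t. Substituting into x ≡ 0 (mod 23) gives 53t ≡ 13 (mod 23), and since 7⁻¹ ≡ 10 (mod 23), t ≡ 15. Hence x ≡ 10 + 53·15 = 805 (mod 1219).

805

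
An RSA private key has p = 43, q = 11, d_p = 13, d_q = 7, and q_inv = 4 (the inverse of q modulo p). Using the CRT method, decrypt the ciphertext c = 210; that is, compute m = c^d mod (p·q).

m₁ = c^(d_p) mod p: c ≡ 38 (mod 43), and 38^13 mod 43 = 10.
m₂ = c^(d_q) mod q: c ≡ 1 (mod 11), and 1^7 mod 11 = 1.
h = q_inv·(m₁ − m₂) mod p = 4·(10 − 1) mod 43 = 36.
m = m₂ + h·q = 1 + 36·11 = 397.

397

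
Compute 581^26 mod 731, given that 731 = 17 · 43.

348

Mod 17: 581 ≡ 3; by Fermat, exponent reduces to 26 mod 16 = 10; 3^10 ≡ 8 (mod 17).
Mod 43: 581 ≡ 22; 22^26 ≡ 4 (mod 43).
Combine by CRT: x ≡ 8 (mod 17), x ≡ 4 (mod 43) ⇒ x ≡ 348 (mod 731).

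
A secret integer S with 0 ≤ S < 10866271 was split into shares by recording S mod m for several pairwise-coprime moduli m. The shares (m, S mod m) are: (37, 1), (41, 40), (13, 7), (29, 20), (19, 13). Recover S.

6036921

From S ≡ 1 (mod 37) write S = 1 + 37t. Substituting into S ≡ 40 (mod 41) gives 37t ≡ 39 (mod 41), and since 37⁻¹ ≡ 10 (mod 41), t ≡ 21. Hence S ≡ 1 + 37·21 = 778 (mod 1517).
From S ≡ 778 (mod 1517) write S = 778 + 1517t. Substituting into S ≡ 7 (mod 13) gives 1517t ≡ 9 (mod 13), and since 9⁻¹ ≡ 3 (mod 13), t ≡ 1. Hence S ≡ 778 + 1517·1 = 2295 (mod 19721).
From S ≡ 2295 (mod 19721) write S = 2295 + 19721t. Substituting into S ≡ 20 (mod 29) gives 19721t ≡ 16 (mod 29), and since 1⁻¹ ≡ 1 (mod 29), t ≡ 16. Hence S ≡ 2295 + 19721·16 = 317831 (mod 571909).
From S ≡ 317831 (mod 571909) write S = 317831 + 571909t. Substituting into S ≡ 13 (mod 19) gives 571909t ≡ 14 (mod 19), and since 9⁻¹ ≡ 17 (mod 19), t ≡ 10. Hence S ≡ 317831 + 571909·10 = 6036921 (mod 10866271).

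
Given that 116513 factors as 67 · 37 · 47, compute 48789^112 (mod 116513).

Mod 67: 48789 ≡ 13; by Fermat, exponent reduces to 112 mod 66 = 46; 13^46 ≡ 10 (mod 67).
Mod 37: 48789 ≡ 23; by Fermat, exponent reduces to 112 mod 36 = 4; 23^4 ≡ 10 (mod 37).
Mod 47: 48789 ≡ 3; by Fermat, exponent reduces to 112 mod 46 = 20; 3^20 ≡ 7 (mod 47).
Combine by CRT: x ≡ 10 (mod 67), x ≡ 10 (mod 37), x ≡ 7 (mod 47) ⇒ x ≡ 29758 (mod 116513).

29758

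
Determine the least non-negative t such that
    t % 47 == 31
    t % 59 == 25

From t ≡ 31 (mod 47) write t = 31 + 47s. Substituting into t ≡ 25 (mod 59) gives 47s ≡ 53 (mod 59), and since 47⁻¹ ≡ 54 (mod 59), s ≡ 30. Hence t ≡ 31 + 47·30 = 1441 (mod 2773).

1441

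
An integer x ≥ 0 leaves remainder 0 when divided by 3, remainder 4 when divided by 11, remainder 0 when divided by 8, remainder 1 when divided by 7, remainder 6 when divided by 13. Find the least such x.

Combine the congruences pairwise.
From x ≡ 0 (mod 3) write x = 0 + 3t. Substituting into x ≡ 4 (mod 11) gives 3t ≡ 4 (mod 11), and since 3⁻¹ ≡ 4 (mod 11), t ≡ 5. Hence x ≡ 0 + 3·5 = 15 (mod 33).
From x ≡ 15 (mod 33) write x = 15 + 33t. Substituting into x ≡ 0 (mod 8) gives 33t ≡ 1 (mod 8), and since 1⁻¹ ≡ 1 (mod 8), t ≡ 1. Hence x ≡ 15 + 33·1 = 48 (mod 264).
From x ≡ 48 (mod 264) write x = 48 + 264t. Substituting into x ≡ 1 (mod 7) gives 264t ≡ 2 (mod 7), and since 5⁻¹ ≡ 3 (mod 7), t ≡ 6. Hence x ≡ 48 + 264·6 = 1632 (mod 1848).
From x ≡ 1632 (mod 1848) write x = 1632 + 1848t. Substituting into x ≡ 6 (mod 13) gives 1848t ≡ 12 (mod 13), and since 2⁻¹ ≡ 7 (mod 13), t ≡ 6. Hence x ≡ 1632 + 1848·6 = 12720 (mod 24024).

12720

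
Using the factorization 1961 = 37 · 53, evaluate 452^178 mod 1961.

Mod 37: 452 ≡ 8; by Fermat, exponent reduces to 178 mod 36 = 34; 8^34 ≡ 11 (mod 37).
Mod 53: 452 ≡ 28; by Fermat, exponent reduces to 178 mod 52 = 22; 28^22 ≡ 46 (mod 53).
Combine by CRT: x ≡ 11 (mod 37), x ≡ 46 (mod 53) ⇒ x ≡ 788 (mod 1961).

788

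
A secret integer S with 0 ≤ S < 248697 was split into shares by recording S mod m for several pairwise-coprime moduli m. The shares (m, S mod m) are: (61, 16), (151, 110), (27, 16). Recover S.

95542

From S ≡ 16 (mod 61) write S = 16 + 61t. Substituting into S ≡ 110 (mod 151) gives 61t ≡ 94 (mod 151), and since 61⁻¹ ≡ 52 (mod 151), t ≡ 56. Hence S ≡ 16 + 61·56 = 3432 (mod 9211).
From S ≡ 3432 (mod 9211) write S = 3432 + 9211t. Substituting into S ≡ 16 (mod 27) gives 9211t ≡ 13 (mod 27), and since 4⁻¹ ≡ 7 (mod 27), t ≡ 10. Hence S ≡ 3432 + 9211·10 = 95542 (mod 248697).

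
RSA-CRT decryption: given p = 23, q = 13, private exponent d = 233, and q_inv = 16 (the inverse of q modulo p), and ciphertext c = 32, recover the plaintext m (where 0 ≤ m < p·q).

d_p = d mod (p−1) = 233 mod 22 = 13; d_q = d mod (q−1) = 5.
m₁ = c^(d_p) mod p: c ≡ 9 (mod 23), and 9^13 mod 23 = 12.
m₂ = c^(d_q) mod q: c ≡ 6 (mod 13), and 6^5 mod 13 = 2.
h = q_inv·(m₁ − m₂) mod p = 16·(12 − 2) mod 23 = 22.
m = m₂ + h·q = 2 + 22·13 = 288.

288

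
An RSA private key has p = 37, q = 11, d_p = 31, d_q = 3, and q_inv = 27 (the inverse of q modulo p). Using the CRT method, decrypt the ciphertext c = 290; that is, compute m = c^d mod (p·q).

m₁ = c^(d_p) mod p: c ≡ 31 (mod 37), and 31^31 mod 37 = 6.
m₂ = c^(d_q) mod q: c ≡ 4 (mod 11), and 4^3 mod 11 = 9.
h = q_inv·(m₁ − m₂) mod p = 27·(6 − 9) mod 37 = 30.
m = m₂ + h·q = 9 + 30·11 = 339.

339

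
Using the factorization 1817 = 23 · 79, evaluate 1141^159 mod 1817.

452

Mod 23: 1141 ≡ 14; by Fermat, exponent reduces to 159 mod 22 = 5; 14^5 ≡ 15 (mod 23).
Mod 79: 1141 ≡ 35; by Fermat, exponent reduces to 159 mod 78 = 3; 35^3 ≡ 57 (mod 79).
Combine by CRT: x ≡ 15 (mod 23), x ≡ 57 (mod 79) ⇒ x ≡ 452 (mod 1817).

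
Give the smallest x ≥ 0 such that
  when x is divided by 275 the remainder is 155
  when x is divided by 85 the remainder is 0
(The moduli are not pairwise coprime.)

1530

gcd(275, 85) = 5 and 5 | (0 − 155), so the pair is consistent; merging gives x ≡ 1530 (mod 4675), where 4675 = lcm(275, 85).
The solution is unique modulo lcm(275, 85) = 4675.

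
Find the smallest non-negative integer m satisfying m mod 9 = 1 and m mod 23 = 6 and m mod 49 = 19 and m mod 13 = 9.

107623

The moduli are pairwise coprime; N = 9·23·49·13 = 131859.
N/9 = 14651; 14651 ≡ 8 (mod 9); 8·8 ≡ 1, so inverse 8.
N/23 = 5733; 5733 ≡ 6 (mod 23); 6·4 ≡ 1, so inverse 4.
N/49 = 2691; 2691 ≡ 45 (mod 49); 45·12 ≡ 1, so inverse 12.
N/13 = 10143; 10143 ≡ 3 (mod 13); 3·9 ≡ 1, so inverse 9.
m ≡ 1·14651·8 + 6·5733·4 + 19·2691·12 + 9·10143·9 = 1689931.
1689931 mod 131859 = 107623.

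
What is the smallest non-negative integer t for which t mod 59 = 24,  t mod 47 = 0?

From t ≡ 24 (mod 59) write t = 24 + 59s. Substituting into t ≡ 0 (mod 47) gives 59s ≡ 23 (mod 47), and since 12⁻¹ ≡ 4 (mod 47), s ≡ 45. Hence t ≡ 24 + 59·45 = 2679 (mod 2773).

2679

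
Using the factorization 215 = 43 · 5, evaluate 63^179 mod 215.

Mod 43: 63 ≡ 20; by Fermat, exponent reduces to 179 mod 42 = 11; 20^11 ≡ 18 (mod 43).
Mod 5: 63 ≡ 3; by Fermat, exponent reduces to 179 mod 4 = 3; 3^3 ≡ 2 (mod 5).
Combine by CRT: x ≡ 18 (mod 43), x ≡ 2 (mod 5) ⇒ x ≡ 147 (mod 215).

147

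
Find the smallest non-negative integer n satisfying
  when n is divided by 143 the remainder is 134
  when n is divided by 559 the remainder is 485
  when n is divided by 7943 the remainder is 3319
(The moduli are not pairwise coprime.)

3188462

gcd(143, 559) = 13 and 13 | (485 − 134), so the pair is consistent; merging gives n ≡ 3280 (mod 6149), where 6149 = lcm(143, 559).
gcd(6149, 7943) = 13 and 13 | (3319 − 3280), so the pair is consistent; merging gives n ≡ 3188462 (mod 3757039), where 3757039 = lcm(6149, 7943).
The solution is unique modulo lcm(143, 559, 7943) = 3757039.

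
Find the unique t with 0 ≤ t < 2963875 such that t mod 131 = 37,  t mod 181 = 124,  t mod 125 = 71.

The moduli are pairwise coprime; N = 131·181·125 = 2963875.
N/131 = 22625; 22625 ≡ 93 (mod 131); 93·31 ≡ 1, so inverse 31.
N/181 = 16375; 16375 ≡ 85 (mod 181); 85·115 ≡ 1, so inverse 115.
N/125 = 23711; 23711 ≡ 86 (mod 125); 86·16 ≡ 1, so inverse 16.
t ≡ 37·22625·31 + 124·16375·115 + 71·23711·16 = 286394071.
286394071 mod 2963875 = 1862071.

1862071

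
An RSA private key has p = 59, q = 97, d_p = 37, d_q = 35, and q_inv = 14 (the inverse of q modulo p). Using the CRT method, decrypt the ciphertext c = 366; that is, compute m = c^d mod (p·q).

m₁ = c^(d_p) mod p: c ≡ 12 (mod 59), and 12^37 mod 59 = 21.
m₂ = c^(d_q) mod q: c ≡ 75 (mod 97), and 75^35 mod 97 = 22.
h = q_inv·(m₁ − m₂) mod p = 14·(21 − 22) mod 59 = 45.
m = m₂ + h·q = 22 + 45·97 = 4387.

4387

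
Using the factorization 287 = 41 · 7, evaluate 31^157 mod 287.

269

Mod 41: 31 ≡ 31; by Fermat, exponent reduces to 157 mod 40 = 37; 31^37 ≡ 23 (mod 41).
Mod 7: 31 ≡ 3; by Fermat, exponent reduces to 157 mod 6 = 1; 3^1 ≡ 3 (mod 7).
Combine by CRT: x ≡ 23 (mod 41), x ≡ 3 (mod 7) ⇒ x ≡ 269 (mod 287).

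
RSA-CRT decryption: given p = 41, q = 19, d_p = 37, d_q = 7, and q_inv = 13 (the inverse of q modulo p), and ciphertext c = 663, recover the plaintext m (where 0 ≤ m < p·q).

708

m₁ = c^(d_p) mod p: c ≡ 7 (mod 41), and 7^37 mod 41 = 11.
m₂ = c^(d_q) mod q: c ≡ 17 (mod 19), and 17^7 mod 19 = 5.
h = q_inv·(m₁ − m₂) mod p = 13·(11 − 5) mod 41 = 37.
m = m₂ + h·q = 5 + 37·19 = 708.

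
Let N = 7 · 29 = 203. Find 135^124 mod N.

Mod 7: 135 ≡ 2; by Fermat, exponent reduces to 124 mod 6 = 4; 2^4 ≡ 2 (mod 7).
Mod 29: 135 ≡ 19; by Fermat, exponent reduces to 124 mod 28 = 12; 19^12 ≡ 20 (mod 29).
Combine by CRT: x ≡ 2 (mod 7), x ≡ 20 (mod 29) ⇒ x ≡ 107 (mod 203).

107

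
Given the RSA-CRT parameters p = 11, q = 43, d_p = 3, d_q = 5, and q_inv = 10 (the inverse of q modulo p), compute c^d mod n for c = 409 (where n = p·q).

426

m₁ = c^(d_p) mod p: c ≡ 2 (mod 11), and 2^3 mod 11 = 8.
m₂ = c^(d_q) mod q: c ≡ 22 (mod 43), and 22^5 mod 43 = 39.
h = q_inv·(m₁ − m₂) mod p = 10·(8 − 39) mod 11 = 9.
m = m₂ + h·q = 39 + 9·43 = 426.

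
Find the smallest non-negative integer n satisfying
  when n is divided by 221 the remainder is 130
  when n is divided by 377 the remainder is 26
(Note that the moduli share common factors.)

gcd(221, 377) = 13 and 13 | (26 − 130), so the pair is consistent; merging gives n ≡ 4550 (mod 6409), where 6409 = lcm(221, 377).
The solution is unique modulo lcm(221, 377) = 6409.

4550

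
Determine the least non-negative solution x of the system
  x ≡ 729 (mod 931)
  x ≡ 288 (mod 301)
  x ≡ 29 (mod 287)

716668

gcd(931, 301) = 7 and 7 | (288 − 729), so the pair is consistent; merging gives x ≡ 36107 (mod 40033), where 40033 = lcm(931, 301).
gcd(40033, 287) = 7 and 7 | (29 − 36107), so the pair is consistent; merging gives x ≡ 716668 (mod 1641353), where 1641353 = lcm(40033, 287).
The solution is unique modulo lcm(931, 301, 287) = 1641353.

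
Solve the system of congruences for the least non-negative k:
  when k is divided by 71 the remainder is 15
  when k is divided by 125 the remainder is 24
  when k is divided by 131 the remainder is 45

646399

The moduli are pairwise coprime; N = 71·125·131 = 1162625.
N/71 = 16375; 16375 ≡ 45 (mod 71); 45·30 ≡ 1, so inverse 30.
N/125 = 9301; 9301 ≡ 51 (mod 125); 51·76 ≡ 1, so inverse 76.
N/131 = 8875; 8875 ≡ 98 (mod 131); 98·127 ≡ 1, so inverse 127.
k ≡ 15·16375·30 + 24·9301·76 + 45·8875·127 = 75054399.
75054399 mod 1162625 = 646399.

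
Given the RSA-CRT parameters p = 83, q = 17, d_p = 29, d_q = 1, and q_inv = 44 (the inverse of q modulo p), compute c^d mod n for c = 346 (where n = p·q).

m₁ = c^(d_p) mod p: c ≡ 14 (mod 83), and 14^29 mod 83 = 66.
m₂ = c^(d_q) mod q: c ≡ 6 (mod 17), and 6^1 mod 17 = 6.
h = q_inv·(m₁ − m₂) mod p = 44·(66 − 6) mod 83 = 67.
m = m₂ + h·q = 6 + 67·17 = 1145.

1145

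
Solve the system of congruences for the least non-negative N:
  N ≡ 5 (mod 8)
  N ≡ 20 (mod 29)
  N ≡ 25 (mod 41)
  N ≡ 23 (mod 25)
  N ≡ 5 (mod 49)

9742773

From N ≡ 5 (mod 8) write N = 5 + 8t. Substituting into N ≡ 20 (mod 29) gives 8t ≡ 15 (mod 29), and since 8⁻¹ ≡ 11 (mod 29), t ≡ 20. Hence N ≡ 5 + 8·20 = 165 (mod 232).
From N ≡ 165 (mod 232) write N = 165 + 232t. Substituting into N ≡ 25 (mod 41) gives 232t ≡ 24 (mod 41), and since 27⁻¹ ≡ 38 (mod 41), t ≡ 10. Hence N ≡ 165 + 232·10 = 2485 (mod 9512).
From N ≡ 2485 (mod 9512) write N = 2485 + 9512t. Substituting into N ≡ 23 (mod 25) gives 9512t ≡ 13 (mod 25), and since 12⁻¹ ≡ 23 (mod 25), t ≡ 24. Hence N ≡ 2485 + 9512·24 = 230773 (mod 237800).
From N ≡ 230773 (mod 237800) write N = 230773 + 237800t. Substituting into N ≡ 5 (mod 49) gives 237800t ≡ 22 (mod 49), and since 3⁻¹ ≡ 33 (mod 49), t ≡ 40. Hence N ≡ 230773 + 237800·40 = 9742773 (mod 11652200).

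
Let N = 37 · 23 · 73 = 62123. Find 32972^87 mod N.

12091

Mod 37: 32972 ≡ 5; by Fermat, exponent reduces to 87 mod 36 = 15; 5^15 ≡ 29 (mod 37).
Mod 23: 32972 ≡ 13; by Fermat, exponent reduces to 87 mod 22 = 21; 13^21 ≡ 16 (mod 23).
Mod 73: 32972 ≡ 49; by Fermat, exponent reduces to 87 mod 72 = 15; 49^15 ≡ 46 (mod 73).
Combine by CRT: x ≡ 29 (mod 37), x ≡ 16 (mod 23), x ≡ 46 (mod 73) ⇒ x ≡ 12091 (mod 62123).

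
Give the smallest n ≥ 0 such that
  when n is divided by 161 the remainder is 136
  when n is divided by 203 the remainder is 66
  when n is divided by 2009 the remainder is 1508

3517

Combine the congruences pairwise.
gcd(161, 203) = 7 and 7 | (66 − 136), so the pair is consistent; merging gives n ≡ 3517 (mod 4669), where 4669 = lcm(161, 203).
gcd(4669, 2009) = 7 and 7 | (1508 − 3517), so the pair is consistent; merging gives n ≡ 3517 (mod 1340003), where 1340003 = lcm(4669, 2009).
The solution is unique modulo lcm(161, 203, 2009) = 1340003.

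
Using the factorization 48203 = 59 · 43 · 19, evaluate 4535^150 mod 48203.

Mod 59: 4535 ≡ 51; by Fermat, exponent reduces to 150 mod 58 = 34; 51^34 ≡ 36 (mod 59).
Mod 43: 4535 ≡ 20; by Fermat, exponent reduces to 150 mod 42 = 24; 20^24 ≡ 41 (mod 43).
Mod 19: 4535 ≡ 13; by Fermat, exponent reduces to 150 mod 18 = 6; 13^6 ≡ 11 (mod 19).
Combine by CRT: x ≡ 36 (mod 59), x ≡ 41 (mod 43), x ≡ 11 (mod 19) ⇒ x ≡ 35731 (mod 48203).

35731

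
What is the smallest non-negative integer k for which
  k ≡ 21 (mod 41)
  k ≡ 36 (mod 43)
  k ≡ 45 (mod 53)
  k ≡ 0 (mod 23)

From k ≡ 21 (mod 41) write k = 21 + 41t. Substituting into k ≡ 36 (mod 43) gives 41t ≡ 15 (mod 43), and since 41⁻¹ ≡ 21 (mod 43), t ≡ 14. Hence k ≡ 21 + 41·14 = 595 (mod 1763).
From k ≡ 595 (mod 1763) write k = 595 + 1763t. Substituting into k ≡ 45 (mod 53) gives 1763t ≡ 33 (mod 53), and since 14⁻¹ ≡ 19 (mod 53), t ≡ 44. Hence k ≡ 595 + 1763·44 = 78167 (mod 93439).
From k ≡ 78167 (mod 93439) write k = 78167 + 93439t. Substituting into k ≡ 0 (mod 23) gives 93439t ≡ 10 (mod 23), and since 13⁻¹ ≡ 16 (mod 23), t ≡ 22. Hence k ≡ 78167 + 93439·22 = 2133825 (mod 2149097).

2133825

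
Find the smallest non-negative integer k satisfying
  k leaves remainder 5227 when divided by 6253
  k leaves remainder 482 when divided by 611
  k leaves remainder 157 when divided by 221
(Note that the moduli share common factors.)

2068717

gcd(6253, 611) = 13 and 13 | (482 − 5227), so the pair is consistent; merging gives k ≡ 11480 (mod 293891), where 293891 = lcm(6253, 611).
gcd(293891, 221) = 13 and 13 | (157 − 11480), so the pair is consistent; merging gives k ≡ 2068717 (mod 4996147), where 4996147 = lcm(293891, 221).
The solution is unique modulo lcm(6253, 611, 221) = 4996147.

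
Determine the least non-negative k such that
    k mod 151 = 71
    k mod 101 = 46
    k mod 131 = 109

358394

Combine the congruences pairwise.
From k ≡ 71 (mod 151) write k = 71 + 151t. Substituting into k ≡ 46 (mod 101) gives 151t ≡ 76 (mod 101), and since 50⁻¹ ≡ 99 (mod 101), t ≡ 50. Hence k ≡ 71 + 151·50 = 7621 (mod 15251).
From k ≡ 7621 (mod 15251) write k = 7621 + 15251t. Substituting into k ≡ 109 (mod 131) gives 15251t ≡ 86 (mod 131), and since 55⁻¹ ≡ 81 (mod 131), t ≡ 23. Hence k ≡ 7621 + 15251·23 = 358394 (mod 1997881).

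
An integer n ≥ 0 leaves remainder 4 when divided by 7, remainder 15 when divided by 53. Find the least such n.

333

From n ≡ 4 (mod 7) write n = 4 + 7t. Substituting into n ≡ 15 (mod 53) gives 7t ≡ 11 (mod 53), and since 7⁻¹ ≡ 38 (mod 53), t ≡ 47. Hence n ≡ 4 + 7·47 = 333 (mod 371).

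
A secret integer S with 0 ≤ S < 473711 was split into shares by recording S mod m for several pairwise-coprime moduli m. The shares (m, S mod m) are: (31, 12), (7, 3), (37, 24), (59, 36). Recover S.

300464

The moduli are pairwise coprime; N = 31·7·37·59 = 473711.
N/31 = 15281; 15281 ≡ 29 (mod 31); 29·15 ≡ 1, so inverse 15.
N/7 = 67673; 67673 ≡ 4 (mod 7); 4·2 ≡ 1, so inverse 2.
N/37 = 12803; 12803 ≡ 1 (mod 37), inverse 1.
N/59 = 8029; 8029 ≡ 5 (mod 59); 5·12 ≡ 1, so inverse 12.
S ≡ 12·15281·15 + 3·67673·2 + 24·12803·1 + 36·8029·12 = 6932418.
6932418 mod 473711 = 300464.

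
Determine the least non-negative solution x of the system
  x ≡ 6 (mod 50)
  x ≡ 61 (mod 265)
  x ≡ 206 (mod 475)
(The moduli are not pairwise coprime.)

22056

gcd(50, 265) = 5 and 5 | (61 − 6), so the pair is consistent; merging gives x ≡ 856 (mod 2650), where 2650 = lcm(50, 265).
gcd(2650, 475) = 25 and 25 | (206 − 856), so the pair is consistent; merging gives x ≡ 22056 (mod 50350), where 50350 = lcm(2650, 475).
The solution is unique modulo lcm(50, 265, 475) = 50350.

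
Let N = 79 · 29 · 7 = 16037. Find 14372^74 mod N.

Mod 79: 14372 ≡ 73; 73^74 ≡ 42 (mod 79).
Mod 29: 14372 ≡ 17; by Fermat, exponent reduces to 74 mod 28 = 18; 17^18 ≡ 28 (mod 29).
Mod 7: 14372 ≡ 1; by Fermat, exponent reduces to 74 mod 6 = 2; 1^2 ≡ 1 (mod 7).
Combine by CRT: x ≡ 42 (mod 79), x ≡ 28 (mod 29), x ≡ 1 (mod 7) ⇒ x ≡ 5335 (mod 16037).

5335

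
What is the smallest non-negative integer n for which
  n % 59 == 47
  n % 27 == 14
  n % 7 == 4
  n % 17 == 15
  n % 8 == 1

1181345

The moduli are pairwise coprime; M = 59·27·7·17·8 = 1516536.
M/59 = 25704; 25704 ≡ 39 (mod 59); 39·56 ≡ 1, so inverse 56.
M/27 = 56168; 56168 ≡ 8 (mod 27); 8·17 ≡ 1, so inverse 17.
M/7 = 216648; 216648 ≡ 5 (mod 7); 5·3 ≡ 1, so inverse 3.
M/17 = 89208; 89208 ≡ 9 (mod 17); 9·2 ≡ 1, so inverse 2.
M/8 = 189567; 189567 ≡ 7 (mod 8); 7·7 ≡ 1, so inverse 7.
n ≡ 47·25704·56 + 14·56168·17 + 4·216648·3 + 15·89208·2 + 1·189567·7 = 87623897.
87623897 mod 1516536 = 1181345.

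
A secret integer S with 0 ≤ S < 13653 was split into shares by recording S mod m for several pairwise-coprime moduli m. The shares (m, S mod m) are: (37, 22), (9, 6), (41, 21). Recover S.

8754

The moduli are pairwise coprime; N = 37·9·41 = 13653.
N/37 = 369; 369 ≡ 36 (mod 37); 36·36 ≡ 1, so inverse 36.
N/9 = 1517; 1517 ≡ 5 (mod 9); 5·2 ≡ 1, so inverse 2.
N/41 = 333; 333 ≡ 5 (mod 41); 5·33 ≡ 1, so inverse 33.
S ≡ 22·369·36 + 6·1517·2 + 21·333·33 = 541221.
541221 mod 13653 = 8754.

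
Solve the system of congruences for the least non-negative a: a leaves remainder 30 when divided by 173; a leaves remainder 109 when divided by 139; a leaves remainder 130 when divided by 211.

Combine the congruences pairwise.
From a ≡ 30 (mod 173) write a = 30 + 173t. Substituting into a ≡ 109 (mod 139) gives 173t ≡ 79 (mod 139), and since 34⁻¹ ≡ 45 (mod 139), t ≡ 80. Hence a ≡ 30 + 173·80 = 13870 (mod 24047).
From a ≡ 13870 (mod 24047) write a = 13870 + 24047t. Substituting into a ≡ 130 (mod 211) gives 24047t ≡ 186 (mod 211), and since 204⁻¹ ≡ 30 (mod 211), t ≡ 94. Hence a ≡ 13870 + 24047·94 = 2274288 (mod 5073917).

2274288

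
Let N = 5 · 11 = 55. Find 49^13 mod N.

Mod 5: 49 ≡ 4; by Fermat, exponent reduces to 13 mod 4 = 1; 4^1 ≡ 4 (mod 5).
Mod 11: 49 ≡ 5; by Fermat, exponent reduces to 13 mod 10 = 3; 5^3 ≡ 4 (mod 11).
Combine by CRT: x ≡ 4 (mod 5), x ≡ 4 (mod 11) ⇒ x ≡ 4 (mod 55).

4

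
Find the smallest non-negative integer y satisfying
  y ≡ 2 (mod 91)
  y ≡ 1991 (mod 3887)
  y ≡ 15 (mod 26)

Combine the congruences pairwise.
gcd(91, 3887) = 13 and 13 | (1991 − 2), so the pair is consistent; merging gives y ≡ 13652 (mod 27209), where 27209 = lcm(91, 3887).
gcd(27209, 26) = 13 and 13 | (15 − 13652), so the pair is consistent; merging gives y ≡ 40861 (mod 54418), where 54418 = lcm(27209, 26).
The solution is unique modulo lcm(91, 3887, 26) = 54418.

40861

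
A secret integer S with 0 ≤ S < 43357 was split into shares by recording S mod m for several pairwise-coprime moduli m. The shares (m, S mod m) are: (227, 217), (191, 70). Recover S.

39034

Combine the congruences pairwise.
From S ≡ 217 (mod 227) write S = 217 + 227t. Substituting into S ≡ 70 (mod 191) gives 227t ≡ 44 (mod 191), and since 36⁻¹ ≡ 69 (mod 191), t ≡ 171. Hence S ≡ 217 + 227·171 = 39034 (mod 43357).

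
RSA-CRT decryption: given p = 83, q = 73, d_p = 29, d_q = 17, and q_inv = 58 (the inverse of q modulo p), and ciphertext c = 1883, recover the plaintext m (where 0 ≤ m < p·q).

m₁ = c^(d_p) mod p: c ≡ 57 (mod 83), and 57^29 mod 83 = 45.
m₂ = c^(d_q) mod q: c ≡ 58 (mod 73), and 58^17 mod 73 = 31.
h = q_inv·(m₁ − m₂) mod p = 58·(45 − 31) mod 83 = 65.
m = m₂ + h·q = 31 + 65·73 = 4776.

4776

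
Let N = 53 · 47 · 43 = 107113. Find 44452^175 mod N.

71632

Mod 53: 44452 ≡ 38; by Fermat, exponent reduces to 175 mod 52 = 19; 38^19 ≡ 29 (mod 53).
Mod 47: 44452 ≡ 37; by Fermat, exponent reduces to 175 mod 46 = 37; 37^37 ≡ 4 (mod 47).
Mod 43: 44452 ≡ 33; by Fermat, exponent reduces to 175 mod 42 = 7; 33^7 ≡ 37 (mod 43).
Combine by CRT: x ≡ 29 (mod 53), x ≡ 4 (mod 47), x ≡ 37 (mod 43) ⇒ x ≡ 71632 (mod 107113).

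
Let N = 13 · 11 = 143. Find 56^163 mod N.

Mod 13: 56 ≡ 4; by Fermat, exponent reduces to 163 mod 12 = 7; 4^7 ≡ 4 (mod 13).
Mod 11: 56 ≡ 1; by Fermat, exponent reduces to 163 mod 10 = 3; 1^3 ≡ 1 (mod 11).
Combine by CRT: x ≡ 4 (mod 13), x ≡ 1 (mod 11) ⇒ x ≡ 56 (mod 143).

56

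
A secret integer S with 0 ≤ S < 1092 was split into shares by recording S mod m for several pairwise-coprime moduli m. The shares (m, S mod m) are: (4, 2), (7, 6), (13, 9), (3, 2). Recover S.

Combine the congruences pairwise.
From S ≡ 2 (mod 4) write S = 2 + 4t. Substituting into S ≡ 6 (mod 7) gives 4t ≡ 4 (mod 7), and since 4⁻¹ ≡ 2 (mod 7), t ≡ 1. Hence S ≡ 2 + 4·1 = 6 (mod 28).
From S ≡ 6 (mod 28) write S = 6 + 28t. Substituting into S ≡ 9 (mod 13) gives 28t ≡ 3 (mod 13), and since 2⁻¹ ≡ 7 (mod 13), t ≡ 8. Hence S ≡ 6 + 28·8 = 230 (mod 364).
From S ≡ 230 (mod 364) write S = 230 + 364t. Substituting into S ≡ 2 (mod 3) gives 364t ≡ 0 (mod 3), and since 1⁻¹ ≡ 1 (mod 3), t ≡ 0. Hence S ≡ 230 + 364·0 = 230 (mod 1092).

230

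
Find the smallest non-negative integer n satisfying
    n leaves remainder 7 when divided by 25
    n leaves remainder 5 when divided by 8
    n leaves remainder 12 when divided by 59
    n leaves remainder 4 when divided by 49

The moduli are pairwise coprime; M = 25·8·59·49 = 578200.
M/25 = 23128; 23128 ≡ 3 (mod 25); 3·17 ≡ 1, so inverse 17.
M/8 = 72275; 72275 ≡ 3 (mod 8); 3·3 ≡ 1, so inverse 3.
M/59 = 9800; 9800 ≡ 6 (mod 59); 6·10 ≡ 1, so inverse 10.
M/49 = 11800; 11800 ≡ 40 (mod 49); 40·38 ≡ 1, so inverse 38.
n ≡ 7·23128·17 + 5·72275·3 + 12·9800·10 + 4·11800·38 = 6805957.
6805957 mod 578200 = 445757.

445757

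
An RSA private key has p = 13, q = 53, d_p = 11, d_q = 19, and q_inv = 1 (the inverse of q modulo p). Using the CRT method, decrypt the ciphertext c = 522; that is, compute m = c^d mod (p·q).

657

m₁ = c^(d_p) mod p: c ≡ 2 (mod 13), and 2^11 mod 13 = 7.
m₂ = c^(d_q) mod q: c ≡ 45 (mod 53), and 45^19 mod 53 = 21.
h = q_inv·(m₁ − m₂) mod p = 1·(7 − 21) mod 13 = 12.
m = m₂ + h·q = 21 + 12·53 = 657.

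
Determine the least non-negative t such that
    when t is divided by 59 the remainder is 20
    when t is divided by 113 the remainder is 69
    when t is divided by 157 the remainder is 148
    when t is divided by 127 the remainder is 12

132373128

The moduli are pairwise coprime; N = 59·113·157·127 = 132933313.
N/59 = 2253107; 2253107 ≡ 15 (mod 59); 15·4 ≡ 1, so inverse 4.
N/113 = 1176401; 1176401 ≡ 71 (mod 113); 71·78 ≡ 1, so inverse 78.
N/157 = 846709; 846709 ≡ 8 (mod 157); 8·59 ≡ 1, so inverse 59.
N/127 = 1046719; 1046719 ≡ 112 (mod 127); 112·110 ≡ 1, so inverse 110.
t ≡ 20·2253107·4 + 69·1176401·78 + 148·846709·59 + 12·1046719·110 = 15286770810.
15286770810 mod 132933313 = 132373128.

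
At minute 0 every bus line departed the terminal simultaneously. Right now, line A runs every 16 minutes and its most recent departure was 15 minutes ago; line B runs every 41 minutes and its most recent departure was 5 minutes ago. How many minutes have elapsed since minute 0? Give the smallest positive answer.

415

Combine the congruences pairwise.
From t ≡ 15 (mod 16) write t = 15 + 16s. Substituting into t ≡ 5 (mod 41) gives 16s ≡ 31 (mod 41), and since 16⁻¹ ≡ 18 (mod 41), s ≡ 25. Hence t ≡ 15 + 16·25 = 415 (mod 656).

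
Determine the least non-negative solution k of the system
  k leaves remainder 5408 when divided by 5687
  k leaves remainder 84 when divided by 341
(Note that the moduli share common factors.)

gcd(5687, 341) = 11 and 11 | (84 − 5408), so the pair is consistent; merging gives k ≡ 33843 (mod 176297), where 176297 = lcm(5687, 341).
The solution is unique modulo lcm(5687, 341) = 176297.

33843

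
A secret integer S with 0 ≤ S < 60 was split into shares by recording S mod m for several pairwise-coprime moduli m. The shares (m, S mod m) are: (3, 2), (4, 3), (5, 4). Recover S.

59

Combine the congruences pairwise.
From S ≡ 2 (mod 3) write S = 2 + 3t. Substituting into S ≡ 3 (mod 4) gives 3t ≡ 1 (mod 4), and since 3⁻¹ ≡ 3 (mod 4), t ≡ 3. Hence S ≡ 2 + 3·3 = 11 (mod 12).
From S ≡ 11 (mod 12) write S = 11 + 12t. Substituting into S ≡ 4 (mod 5) gives 12t ≡ 3 (mod 5), and since 2⁻¹ ≡ 3 (mod 5), t ≡ 4. Hence S ≡ 11 + 12·4 = 59 (mod 60).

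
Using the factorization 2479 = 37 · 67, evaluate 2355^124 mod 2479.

2227

Mod 37: 2355 ≡ 24; by Fermat, exponent reduces to 124 mod 36 = 16; 24^16 ≡ 7 (mod 37).
Mod 67: 2355 ≡ 10; by Fermat, exponent reduces to 124 mod 66 = 58; 10^58 ≡ 16 (mod 67).
Combine by CRT: x ≡ 7 (mod 37), x ≡ 16 (mod 67) ⇒ x ≡ 2227 (mod 2479).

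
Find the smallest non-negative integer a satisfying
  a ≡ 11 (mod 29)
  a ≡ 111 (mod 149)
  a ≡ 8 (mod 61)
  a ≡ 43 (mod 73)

From a ≡ 11 (mod 29) write a = 11 + 29t. Substituting into a ≡ 111 (mod 149) gives 29t ≡ 100 (mod 149), and since 29⁻¹ ≡ 36 (mod 149), t ≡ 24. Hence a ≡ 11 + 29·24 = 707 (mod 4321).
From a ≡ 707 (mod 4321) write a = 707 + 4321t. Substituting into a ≡ 8 (mod 61) gives 4321t ≡ 33 (mod 61), and since 51⁻¹ ≡ 6 (mod 61), t ≡ 15. Hence a ≡ 707 + 4321·15 = 65522 (mod 263581).
From a ≡ 65522 (mod 263581) write a = 65522 + 263581t. Substituting into a ≡ 43 (mod 73) gives 263581t ≡ 2 (mod 73), and since 51⁻¹ ≡ 63 (mod 73), t ≡ 53. Hence a ≡ 65522 + 263581·53 = 14035315 (mod 19241413).

14035315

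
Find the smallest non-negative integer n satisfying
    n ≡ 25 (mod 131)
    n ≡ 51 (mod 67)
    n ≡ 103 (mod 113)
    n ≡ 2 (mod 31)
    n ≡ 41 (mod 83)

656015275

From n ≡ 25 (mod 131) write n = 25 + 131t. Substituting into n ≡ 51 (mod 67) gives 131t ≡ 26 (mod 67), and since 64⁻¹ ≡ 22 (mod 67), t ≡ 36. Hence n ≡ 25 + 131·36 = 4741 (mod 8777).
From n ≡ 4741 (mod 8777) write n = 4741 + 8777t. Substituting into n ≡ 103 (mod 113) gives 8777t ≡ 108 (mod 113), and since 76⁻¹ ≡ 58 (mod 113), t ≡ 49. Hence n ≡ 4741 + 8777·49 = 434814 (mod 991801).
From n ≡ 434814 (mod 991801) write n = 434814 + 991801t. Substituting into n ≡ 2 (mod 31) gives 991801t ≡ 25 (mod 31), and since 18⁻¹ ≡ 19 (mod 31), t ≡ 10. Hence n ≡ 434814 + 991801·10 = 10352824 (mod 30745831).
From n ≡ 10352824 (mod 30745831) write n = 10352824 + 30745831t. Substituting into n ≡ 41 (mod 83) gives 30745831t ≡ 56 (mod 83), and since 58⁻¹ ≡ 73 (mod 83), t ≡ 21. Hence n ≡ 10352824 + 30745831·21 = 656015275 (mod 2551903973).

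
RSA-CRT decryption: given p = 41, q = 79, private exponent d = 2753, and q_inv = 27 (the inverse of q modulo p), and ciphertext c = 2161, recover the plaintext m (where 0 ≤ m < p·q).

2186

d_p = d mod (p−1) = 2753 mod 40 = 33; d_q = d mod (q−1) = 23.
m₁ = c^(d_p) mod p: c ≡ 29 (mod 41), and 29^33 mod 41 = 13.
m₂ = c^(d_q) mod q: c ≡ 28 (mod 79), and 28^23 mod 79 = 53.
h = q_inv·(m₁ − m₂) mod p = 27·(13 − 53) mod 41 = 27.
m = m₂ + h·q = 53 + 27·79 = 2186.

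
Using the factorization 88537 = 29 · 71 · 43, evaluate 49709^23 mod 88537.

77960

Mod 29: 49709 ≡ 3; 3^23 ≡ 8 (mod 29).
Mod 71: 49709 ≡ 9; 9^23 ≡ 2 (mod 71).
Mod 43: 49709 ≡ 1; 1^23 ≡ 1 (mod 43).
Combine by CRT: x ≡ 8 (mod 29), x ≡ 2 (mod 71), x ≡ 1 (mod 43) ⇒ x ≡ 77960 (mod 88537).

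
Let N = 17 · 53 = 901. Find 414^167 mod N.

592

Mod 17: 414 ≡ 6; by Fermat, exponent reduces to 167 mod 16 = 7; 6^7 ≡ 14 (mod 17).
Mod 53: 414 ≡ 43; by Fermat, exponent reduces to 167 mod 52 = 11; 43^11 ≡ 9 (mod 53).
Combine by CRT: x ≡ 14 (mod 17), x ≡ 9 (mod 53) ⇒ x ≡ 592 (mod 901).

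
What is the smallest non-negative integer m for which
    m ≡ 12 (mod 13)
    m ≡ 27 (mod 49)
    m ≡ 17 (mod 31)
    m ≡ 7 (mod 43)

The moduli are pairwise coprime; N = 13·49·31·43 = 849121.
N/13 = 65317; 65317 ≡ 5 (mod 13); 5·8 ≡ 1, so inverse 8.
N/49 = 17329; 17329 ≡ 32 (mod 49); 32·23 ≡ 1, so inverse 23.
N/31 = 27391; 27391 ≡ 18 (mod 31); 18·19 ≡ 1, so inverse 19.
N/43 = 19747; 19747 ≡ 10 (mod 43); 10·13 ≡ 1, so inverse 13.
m ≡ 12·65317·8 + 27·17329·23 + 17·27391·19 + 7·19747·13 = 27676011.
27676011 mod 849121 = 504139.

504139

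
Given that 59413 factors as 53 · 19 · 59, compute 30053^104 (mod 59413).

Mod 53: 30053 ≡ 2; since 52 | 104, by Fermat 2^104 ≡ 1 (mod 53).
Mod 19: 30053 ≡ 14; by Fermat, exponent reduces to 104 mod 18 = 14; 14^14 ≡ 9 (mod 19).
Mod 59: 30053 ≡ 22; by Fermat, exponent reduces to 104 mod 58 = 46; 22^46 ≡ 49 (mod 59).
Combine by CRT: x ≡ 1 (mod 53), x ≡ 9 (mod 19), x ≡ 49 (mod 59) ⇒ x ≡ 8958 (mod 59413).

8958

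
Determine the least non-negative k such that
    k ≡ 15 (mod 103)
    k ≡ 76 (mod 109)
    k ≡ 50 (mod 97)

921453

The moduli are pairwise coprime; N = 103·109·97 = 1089019.
N/103 = 10573; 10573 ≡ 67 (mod 103); 67·20 ≡ 1, so inverse 20.
N/109 = 9991; 9991 ≡ 72 (mod 109); 72·53 ≡ 1, so inverse 53.
N/97 = 11227; 11227 ≡ 72 (mod 97); 72·31 ≡ 1, so inverse 31.
k ≡ 15·10573·20 + 76·9991·53 + 50·11227·31 = 60817498.
60817498 mod 1089019 = 921453.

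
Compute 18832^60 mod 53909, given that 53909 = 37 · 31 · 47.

Mod 37: 18832 ≡ 36; by Fermat, exponent reduces to 60 mod 36 = 24; 36^24 ≡ 1 (mod 37).
Mod 31: 18832 ≡ 15; since 30 | 60, by Fermat 15^60 ≡ 1 (mod 31).
Mod 47: 18832 ≡ 32; by Fermat, exponent reduces to 60 mod 46 = 14; 32^14 ≡ 2 (mod 47).
Combine by CRT: x ≡ 1 (mod 37), x ≡ 1 (mod 31), x ≡ 2 (mod 47) ⇒ x ≡ 5736 (mod 53909).

5736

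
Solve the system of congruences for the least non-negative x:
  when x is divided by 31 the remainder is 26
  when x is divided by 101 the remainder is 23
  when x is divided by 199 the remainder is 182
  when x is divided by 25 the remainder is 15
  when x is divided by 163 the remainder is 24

Combine the congruences pairwise.
From x ≡ 26 (mod 31) write x = 26 + 31t. Substituting into x ≡ 23 (mod 101) gives 31t ≡ 98 (mod 101), and since 31⁻¹ ≡ 88 (mod 101), t ≡ 39. Hence x ≡ 26 + 31·39 = 1235 (mod 3131).
From x ≡ 1235 (mod 3131) write x = 1235 + 3131t. Substituting into x ≡ 182 (mod 199) gives 3131t ≡ 141 (mod 199), and since 146⁻¹ ≡ 15 (mod 199), t ≡ 125. Hence x ≡ 1235 + 3131·125 = 392610 (mod 623069).
From x ≡ 392610 (mod 623069) write x = 392610 + 623069t. Substituting into x ≡ 15 (mod 25) gives 623069t ≡ 5 (mod 25), and since 19⁻¹ ≡ 4 (mod 25), t ≡ 20. Hence x ≡ 392610 + 623069·20 = 12853990 (mod 15576725).
From x ≡ 12853990 (mod 15576725) write x = 12853990 + 15576725t. Substituting into x ≡ 24 (mod 163) gives 15576725t ≡ 51 (mod 163), and since 119⁻¹ ≡ 100 (mod 163), t ≡ 47. Hence x ≡ 12853990 + 15576725·47 = 744960065 (mod 2539006175).

744960065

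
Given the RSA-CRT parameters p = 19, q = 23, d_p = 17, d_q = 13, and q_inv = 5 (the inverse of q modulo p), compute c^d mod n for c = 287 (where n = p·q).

m₁ = c^(d_p) mod p: c ≡ 2 (mod 19), and 2^17 mod 19 = 10.
m₂ = c^(d_q) mod q: c ≡ 11 (mod 23), and 11^13 mod 23 = 17.
h = q_inv·(m₁ − m₂) mod p = 5·(10 − 17) mod 19 = 3.
m = m₂ + h·q = 17 + 3·23 = 86.

86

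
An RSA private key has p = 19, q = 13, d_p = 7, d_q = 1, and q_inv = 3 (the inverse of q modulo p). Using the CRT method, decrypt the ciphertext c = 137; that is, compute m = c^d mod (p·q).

215

m₁ = c^(d_p) mod p: c ≡ 4 (mod 19), and 4^7 mod 19 = 6.
m₂ = c^(d_q) mod q: c ≡ 7 (mod 13), and 7^1 mod 13 = 7.
h = q_inv·(m₁ − m₂) mod p = 3·(6 − 7) mod 19 = 16.
m = m₂ + h·q = 7 + 16·13 = 215.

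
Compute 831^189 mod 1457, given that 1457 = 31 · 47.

1179

Mod 31: 831 ≡ 25; by Fermat, exponent reduces to 189 mod 30 = 9; 25^9 ≡ 1 (mod 31).
Mod 47: 831 ≡ 32; by Fermat, exponent reduces to 189 mod 46 = 5; 32^5 ≡ 4 (mod 47).
Combine by CRT: x ≡ 1 (mod 31), x ≡ 4 (mod 47) ⇒ x ≡ 1179 (mod 1457).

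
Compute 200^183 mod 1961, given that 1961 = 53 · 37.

489

Mod 53: 200 ≡ 41; by Fermat, exponent reduces to 183 mod 52 = 27; 41^27 ≡ 12 (mod 53).
Mod 37: 200 ≡ 15; by Fermat, exponent reduces to 183 mod 36 = 3; 15^3 ≡ 8 (mod 37).
Combine by CRT: x ≡ 12 (mod 53), x ≡ 8 (mod 37) ⇒ x ≡ 489 (mod 1961).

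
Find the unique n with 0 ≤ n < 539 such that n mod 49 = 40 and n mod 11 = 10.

From n ≡ 40 (mod 49) write n = 40 + 49t. Substituting into n ≡ 10 (mod 11) gives 49t ≡ 3 (mod 11), and since 5⁻¹ ≡ 9 (mod 11), t ≡ 5. Hence n ≡ 40 + 49·5 = 285 (mod 539).

285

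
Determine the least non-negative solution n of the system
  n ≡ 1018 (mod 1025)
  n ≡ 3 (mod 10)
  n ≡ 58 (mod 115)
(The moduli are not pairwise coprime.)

gcd(1025, 10) = 5 and 5 | (3 − 1018), so the pair is consistent; merging gives n ≡ 2043 (mod 2050), where 2050 = lcm(1025, 10).
gcd(2050, 115) = 5 and 5 | (58 − 2043), so the pair is consistent; merging gives n ≡ 28693 (mod 47150), where 47150 = lcm(2050, 115).
The solution is unique modulo lcm(1025, 10, 115) = 47150.

28693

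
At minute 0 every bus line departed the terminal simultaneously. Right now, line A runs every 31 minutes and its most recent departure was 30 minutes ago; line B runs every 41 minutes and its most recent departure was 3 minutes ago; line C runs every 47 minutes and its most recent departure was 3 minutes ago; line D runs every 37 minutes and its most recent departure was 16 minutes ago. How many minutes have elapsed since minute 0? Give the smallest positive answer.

The moduli are pairwise coprime; N = 31·41·47·37 = 2210269.
N/31 = 71299; 71299 ≡ 30 (mod 31); 30·30 ≡ 1, so inverse 30.
N/41 = 53909; 53909 ≡ 35 (mod 41); 35·34 ≡ 1, so inverse 34.
N/47 = 47027; 47027 ≡ 27 (mod 47); 27·7 ≡ 1, so inverse 7.
N/37 = 59737; 59737 ≡ 19 (mod 37); 19·2 ≡ 1, so inverse 2.
t ≡ 30·71299·30 + 3·53909·34 + 3·47027·7 + 16·59737·2 = 72566969.
72566969 mod 2210269 = 1838361.

1838361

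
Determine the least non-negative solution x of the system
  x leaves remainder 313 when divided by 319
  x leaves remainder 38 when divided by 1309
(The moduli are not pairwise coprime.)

gcd(319, 1309) = 11 and 11 | (38 − 313), so the pair is consistent; merging gives x ≡ 23600 (mod 37961), where 37961 = lcm(319, 1309).
The solution is unique modulo lcm(319, 1309) = 37961.

23600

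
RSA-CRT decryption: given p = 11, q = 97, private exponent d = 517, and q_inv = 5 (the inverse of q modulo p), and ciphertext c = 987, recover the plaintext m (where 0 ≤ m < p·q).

365

d_p = d mod (p−1) = 517 mod 10 = 7; d_q = d mod (q−1) = 37.
m₁ = c^(d_p) mod p: c ≡ 8 (mod 11), and 8^7 mod 11 = 2.
m₂ = c^(d_q) mod q: c ≡ 17 (mod 97), and 17^37 mod 97 = 74.
h = q_inv·(m₁ − m₂) mod p = 5·(2 − 74) mod 11 = 3.
m = m₂ + h·q = 74 + 3·97 = 365.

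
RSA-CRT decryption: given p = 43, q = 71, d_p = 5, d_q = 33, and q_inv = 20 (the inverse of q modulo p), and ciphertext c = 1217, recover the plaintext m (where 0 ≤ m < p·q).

m₁ = c^(d_p) mod p: c ≡ 13 (mod 43), and 13^5 mod 43 = 31.
m₂ = c^(d_q) mod q: c ≡ 10 (mod 71), and 10^33 mod 71 = 49.
h = q_inv·(m₁ − m₂) mod p = 20·(31 − 49) mod 43 = 27.
m = m₂ + h·q = 49 + 27·71 = 1966.

1966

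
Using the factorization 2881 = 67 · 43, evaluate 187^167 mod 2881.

Mod 67: 187 ≡ 53; by Fermat, exponent reduces to 167 mod 66 = 35; 53^35 ≡ 5 (mod 67).
Mod 43: 187 ≡ 15; by Fermat, exponent reduces to 167 mod 42 = 41; 15^41 ≡ 23 (mod 43).
Combine by CRT: x ≡ 5 (mod 67), x ≡ 23 (mod 43) ⇒ x ≡ 2216 (mod 2881).

2216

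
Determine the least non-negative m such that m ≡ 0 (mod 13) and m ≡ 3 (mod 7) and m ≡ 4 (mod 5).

Combine the congruences pairwise.
From m ≡ 0 (mod 13) write m = 0 + 13t. Substituting into m ≡ 3 (mod 7) gives 13t ≡ 3 (mod 7), and since 6⁻¹ ≡ 6 (mod 7), t ≡ 4. Hence m ≡ 0 + 13·4 = 52 (mod 91).
From m ≡ 52 (mod 91) write m = 52 + 91t. Substituting into m ≡ 4 (mod 5) gives 91t ≡ 2 (mod 5), and since 1⁻¹ ≡ 1 (mod 5), t ≡ 2. Hence m ≡ 52 + 91·2 = 234 (mod 455).

234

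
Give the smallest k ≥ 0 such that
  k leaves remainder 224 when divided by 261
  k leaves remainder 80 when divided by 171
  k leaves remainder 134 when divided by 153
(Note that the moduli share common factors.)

76175

gcd(261, 171) = 9 and 9 | (80 − 224), so the pair is consistent; merging gives k ≡ 1790 (mod 4959), where 4959 = lcm(261, 171).
gcd(4959, 153) = 9 and 9 | (134 − 1790), so the pair is consistent; merging gives k ≡ 76175 (mod 84303), where 84303 = lcm(4959, 153).
The solution is unique modulo lcm(261, 171, 153) = 84303.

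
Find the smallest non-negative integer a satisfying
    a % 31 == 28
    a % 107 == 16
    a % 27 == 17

72134

The moduli are pairwise coprime; N = 31·107·27 = 89559.
N/31 = 2889; 2889 ≡ 6 (mod 31); 6·26 ≡ 1, so inverse 26.
N/107 = 837; 837 ≡ 88 (mod 107); 88·45 ≡ 1, so inverse 45.
N/27 = 3317; 3317 ≡ 23 (mod 27); 23·20 ≡ 1, so inverse 20.
a ≡ 28·2889·26 + 16·837·45 + 17·3317·20 = 3833612.
3833612 mod 89559 = 72134.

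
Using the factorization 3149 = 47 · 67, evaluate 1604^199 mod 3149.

331

Mod 47: 1604 ≡ 6; by Fermat, exponent reduces to 199 mod 46 = 15; 6^15 ≡ 2 (mod 47).
Mod 67: 1604 ≡ 63; by Fermat, exponent reduces to 199 mod 66 = 1; 63^1 ≡ 63 (mod 67).
Combine by CRT: x ≡ 2 (mod 47), x ≡ 63 (mod 67) ⇒ x ≡ 331 (mod 3149).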